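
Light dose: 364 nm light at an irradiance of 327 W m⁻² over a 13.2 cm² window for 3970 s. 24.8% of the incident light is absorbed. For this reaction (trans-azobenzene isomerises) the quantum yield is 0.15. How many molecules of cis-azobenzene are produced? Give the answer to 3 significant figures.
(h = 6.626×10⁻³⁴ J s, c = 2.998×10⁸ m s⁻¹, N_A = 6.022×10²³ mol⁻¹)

1.17×10²⁰ molecules

Photon energy at 364 nm: hc/λ = (6.626×10⁻³⁴)(2.998×10⁸)/(364×10⁻⁹) = 5.457×10⁻¹⁹ J.
Energy delivered: (327 W m⁻²)(13.2×10⁻⁴ m²)(3970 s) = 1714 J.
Photons incident: 1714 / 5.457×10⁻¹⁹ = 3.141×10²¹, i.e. 3.141×10²¹/6.022×10²³ = 0.005216 mol.
Photons absorbed: 0.248 × 0.005216 = 0.001294 mol.
Product: Φ × n_abs = 0.15 × 0.001294 = 1.941×10⁻⁴ mol.
As a count: 1.941×10⁻⁴ × 6.022×10²³ = 1.17×10²⁰.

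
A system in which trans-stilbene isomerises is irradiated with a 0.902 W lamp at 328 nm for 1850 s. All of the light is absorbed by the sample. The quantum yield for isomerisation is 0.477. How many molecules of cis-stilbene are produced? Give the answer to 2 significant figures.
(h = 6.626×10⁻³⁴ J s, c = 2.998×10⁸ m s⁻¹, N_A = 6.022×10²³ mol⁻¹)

1.3×10²¹ molecules

Photon energy at 328 nm: hc/λ = (6.626×10⁻³⁴)(2.998×10⁸)/(328×10⁻⁹) = 6.056×10⁻¹⁹ J.
Energy delivered: (0.902 W)(1850 s) = 1669 J.
Photons incident: 1669 / 6.056×10⁻¹⁹ = 2.756×10²¹, i.e. 2.756×10²¹/6.022×10²³ = 0.004577 mol.
Product: Φ × n_abs = 0.477 × 0.004577 = 0.002183 mol.
As a count: 0.002183 × 6.022×10²³ = 1.3×10²¹.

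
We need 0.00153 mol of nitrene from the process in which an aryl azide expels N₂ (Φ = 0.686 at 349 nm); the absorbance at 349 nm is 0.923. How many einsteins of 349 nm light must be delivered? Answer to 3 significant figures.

0.00253 einstein

Photons that must be absorbed: 0.00153 / 0.686 = 0.002230 mol.
Fraction absorbed: 1 − 10^(−0.923) = 0.8806.
Incident photons needed: 0.002230 / 0.8806 = 0.002532 mol.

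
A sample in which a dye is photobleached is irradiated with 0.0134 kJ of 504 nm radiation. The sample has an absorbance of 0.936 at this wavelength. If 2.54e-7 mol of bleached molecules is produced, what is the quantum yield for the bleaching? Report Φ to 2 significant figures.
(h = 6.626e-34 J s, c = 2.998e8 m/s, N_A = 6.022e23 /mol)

Φ = 0.0051

Photon energy at 504 nm: hc/λ = (6.626e-34)(2.998e8)/(504e-9) = 3.941e-19 J.
Incident energy: 0.0134 kJ = 13.4 J.
Photons incident: 13.4 / 3.941e-19 = 3.400e19, i.e. 3.400e19/6.022e23 = 5.646e-5 mol.
Fraction absorbed: 1 − 10^(−0.936) = 0.8841.
Photons absorbed: 0.8841 × 5.646e-5 = 4.992e-5 mol.
Φ = 2.54e-7 mol / 4.992e-5 mol photons = 0.0051.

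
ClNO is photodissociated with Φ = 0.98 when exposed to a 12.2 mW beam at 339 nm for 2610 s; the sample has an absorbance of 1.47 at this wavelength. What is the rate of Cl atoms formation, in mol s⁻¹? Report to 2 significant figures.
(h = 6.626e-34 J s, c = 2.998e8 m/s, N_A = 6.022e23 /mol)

Photon energy at 339 nm: hc/λ = (6.626e-34)(2.998e8)/(339e-9) = 5.860e-19 J.
Energy delivered: (12.2 mW)(2610 s) = 31.84 J.
Photons incident: 31.84 / 5.860e-19 = 5.433e19, i.e. 5.433e19/6.022e23 = 9.022e-5 mol.
Fraction absorbed: 1 − 10^(−1.47) = 0.9661.
Photons absorbed: 0.9661 × 9.022e-5 = 8.716e-5 mol.
Product formed: 0.98 × 8.716e-5 = 8.542e-5 mol.
Rate: 8.542e-5 / 2610 s = 3.3e-8 mol s⁻¹.

3.3e-8 mol s⁻¹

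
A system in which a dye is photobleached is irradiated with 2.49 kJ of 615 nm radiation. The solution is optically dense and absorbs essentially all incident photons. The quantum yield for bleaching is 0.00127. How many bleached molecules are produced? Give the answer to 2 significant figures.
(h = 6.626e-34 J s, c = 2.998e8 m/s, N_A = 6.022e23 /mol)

Photon energy at 615 nm: hc/λ = (6.626e-34)(2.998e8)/(615e-9) = 3.230e-19 J.
Incident energy: 2.49 kJ = 2490 J.
Photons incident: 2490 / 3.230e-19 = 7.709e21, i.e. 7.709e21/6.022e23 = 0.01280 mol.
Product: Φ × n_abs = 0.00127 × 0.01280 = 1.626e-5 mol.
As a count: 1.626e-5 × 6.022e23 = 9.8e18.

9.8e18 bleached molecules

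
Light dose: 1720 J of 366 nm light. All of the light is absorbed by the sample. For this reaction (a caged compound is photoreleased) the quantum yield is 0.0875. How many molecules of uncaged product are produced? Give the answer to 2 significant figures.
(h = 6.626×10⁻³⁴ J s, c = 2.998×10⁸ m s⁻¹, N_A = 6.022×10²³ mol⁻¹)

Photon energy at 366 nm: hc/λ = (6.626×10⁻³⁴)(2.998×10⁸)/(366×10⁻⁹) = 5.428×10⁻¹⁹ J.
Photons incident: 1720 / 5.428×10⁻¹⁹ = 3.169×10²¹, i.e. 3.169×10²¹/6.022×10²³ = 0.005262 mol.
Product: Φ × n_abs = 0.0875 × 0.005262 = 4.604×10⁻⁴ mol.
As a count: 4.604×10⁻⁴ × 6.022×10²³ = 2.8×10²⁰.

2.8×10²⁰ molecules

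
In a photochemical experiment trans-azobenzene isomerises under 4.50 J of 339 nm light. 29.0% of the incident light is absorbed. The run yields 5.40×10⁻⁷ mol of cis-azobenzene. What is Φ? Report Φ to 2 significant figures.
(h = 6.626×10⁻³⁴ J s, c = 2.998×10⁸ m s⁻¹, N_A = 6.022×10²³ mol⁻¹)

Φ = 0.15

Photon energy at 339 nm: hc/λ = (6.626×10⁻³⁴)(2.998×10⁸)/(339×10⁻⁹) = 5.860×10⁻¹⁹ J.
Photons incident: 4.50 / 5.860×10⁻¹⁹ = 7.679×10¹⁸, i.e. 7.679×10¹⁸/6.022×10²³ = 1.275×10⁻⁵ mol.
Photons absorbed: 0.290 × 1.275×10⁻⁵ = 3.697×10⁻⁶ mol.
Φ = 5.40×10⁻⁷ mol / 3.697×10⁻⁶ mol photons = 0.15.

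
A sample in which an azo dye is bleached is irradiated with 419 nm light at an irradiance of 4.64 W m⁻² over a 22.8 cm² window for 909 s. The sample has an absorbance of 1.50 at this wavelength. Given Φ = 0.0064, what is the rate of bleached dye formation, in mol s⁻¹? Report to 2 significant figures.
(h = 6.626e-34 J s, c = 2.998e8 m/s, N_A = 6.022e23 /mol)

2.3e-10 mol s⁻¹

Photon energy at 419 nm: hc/λ = (6.626e-34)(2.998e8)/(419e-9) = 4.741e-19 J.
Energy delivered: (4.64 W m⁻²)(22.8e-4 m²)(909 s) = 9.616 J.
Photons incident: 9.616 / 4.741e-19 = 2.028e19, i.e. 2.028e19/6.022e23 = 3.368e-5 mol.
Fraction absorbed: 1 − 10^(−1.50) = 0.9684.
Photons absorbed: 0.9684 × 3.368e-5 = 3.262e-5 mol.
Product formed: 0.0064 × 3.262e-5 = 2.088e-7 mol.
Rate: 2.088e-7 / 909 s = 2.3e-10 mol s⁻¹.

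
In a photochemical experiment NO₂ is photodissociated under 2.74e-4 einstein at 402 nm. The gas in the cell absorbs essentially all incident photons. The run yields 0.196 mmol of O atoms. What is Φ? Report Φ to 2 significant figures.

Φ = 0.72

Product: 0.196 mmol = 1.96e-4 mol.
Φ = 1.96e-4 mol / 2.74e-4 mol photons = 0.72.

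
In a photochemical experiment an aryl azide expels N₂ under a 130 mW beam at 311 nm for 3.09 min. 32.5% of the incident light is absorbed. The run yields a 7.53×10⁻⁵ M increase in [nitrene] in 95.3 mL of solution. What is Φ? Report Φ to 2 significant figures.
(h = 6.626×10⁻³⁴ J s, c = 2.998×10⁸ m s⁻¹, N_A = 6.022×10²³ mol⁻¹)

Product: (7.53×10⁻⁵ M)(0.0953 L) = 7.176×10⁻⁶ mol.
Photon energy at 311 nm: hc/λ = (6.626×10⁻³⁴)(2.998×10⁸)/(311×10⁻⁹) = 6.387×10⁻¹⁹ J.
Energy delivered: (130 mW)(185.4 s) = 24.10 J.
Photons incident: 24.10 / 6.387×10⁻¹⁹ = 3.773×10¹⁹, i.e. 3.773×10¹⁹/6.022×10²³ = 6.265×10⁻⁵ mol.
Photons absorbed: 0.325 × 6.265×10⁻⁵ = 2.036×10⁻⁵ mol.
Φ = 7.176×10⁻⁶ mol / 2.036×10⁻⁵ mol photons = 0.35.

Φ = 0.35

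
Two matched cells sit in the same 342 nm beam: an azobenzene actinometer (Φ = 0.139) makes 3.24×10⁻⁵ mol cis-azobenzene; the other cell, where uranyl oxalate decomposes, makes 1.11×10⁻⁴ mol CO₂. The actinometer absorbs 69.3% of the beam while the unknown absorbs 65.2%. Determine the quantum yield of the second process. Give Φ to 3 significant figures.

Φ = 0.506

Photons absorbed by the actinometer: 3.24×10⁻⁵ / 0.139 = 2.331×10⁻⁴ mol.
Incident flux: 2.331×10⁻⁴ / 0.693 = 3.364×10⁻⁴ einstein.
Absorbed by unknown: 0.652 × 3.364×10⁻⁴ = 2.193×10⁻⁴ mol.
Φ(unknown) = 1.11×10⁻⁴ / 2.193×10⁻⁴ = 0.506.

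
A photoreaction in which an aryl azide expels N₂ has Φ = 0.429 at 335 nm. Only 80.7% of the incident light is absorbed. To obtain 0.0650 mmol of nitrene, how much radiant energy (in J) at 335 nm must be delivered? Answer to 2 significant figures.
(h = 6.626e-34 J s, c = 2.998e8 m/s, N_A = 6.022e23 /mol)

Product: 0.0650 mmol = 6.50e-5 mol.
Photons that must be absorbed: 6.50e-5 / 0.429 = 1.515e-4 mol.
Incident photons needed: 1.515e-4 / 0.807 = 1.877e-4 mol.
Photon energy: hc/λ = 5.930e-19 J; per mole, 3.571e5 J mol⁻¹.
Energy required: 1.877e-4 × 3.571e5 = 67 J.

67 J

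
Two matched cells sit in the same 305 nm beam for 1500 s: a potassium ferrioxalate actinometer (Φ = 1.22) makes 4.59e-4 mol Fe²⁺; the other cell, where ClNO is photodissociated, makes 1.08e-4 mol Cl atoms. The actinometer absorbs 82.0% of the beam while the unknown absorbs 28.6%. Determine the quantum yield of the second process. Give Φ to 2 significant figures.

Photons absorbed by the actinometer: 4.59e-4 / 1.22 = 3.762e-4 mol.
Incident flux: 3.762e-4 / 0.820 = 4.588e-4 einstein.
Absorbed by unknown: 0.286 × 4.588e-4 = 1.312e-4 mol.
Φ(unknown) = 1.08e-4 / 1.312e-4 = 0.82.

Φ = 0.82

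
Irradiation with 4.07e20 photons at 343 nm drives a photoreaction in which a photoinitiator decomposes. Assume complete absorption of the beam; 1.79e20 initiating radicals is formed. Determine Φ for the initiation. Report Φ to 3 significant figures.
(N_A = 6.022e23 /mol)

Φ = 0.440

Product: 1.79e20 / 6.022e23 = 2.972e-4 mol.
Moles of photons: 4.07e20 / 6.022e23 = 6.759e-4 mol.
Φ = 2.972e-4 mol / 6.759e-4 mol photons = 0.440.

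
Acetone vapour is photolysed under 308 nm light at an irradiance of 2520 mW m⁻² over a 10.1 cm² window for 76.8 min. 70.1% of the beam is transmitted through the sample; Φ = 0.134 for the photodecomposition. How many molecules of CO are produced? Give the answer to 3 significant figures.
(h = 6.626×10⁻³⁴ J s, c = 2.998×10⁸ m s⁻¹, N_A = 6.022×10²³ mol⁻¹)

Photon energy at 308 nm: hc/λ = (6.626×10⁻³⁴)(2.998×10⁸)/(308×10⁻⁹) = 6.450×10⁻¹⁹ J.
Energy delivered: (2520 mW m⁻²)(10.1×10⁻⁴ m²)(4608 s) = 11.73 J.
Photons incident: 11.73 / 6.450×10⁻¹⁹ = 1.819×10¹⁹, i.e. 1.819×10¹⁹/6.022×10²³ = 3.021×10⁻⁵ mol.
Fraction absorbed: 1 − 70.1/100 = 0.2990.
Photons absorbed: 0.2990 × 3.021×10⁻⁵ = 9.033×10⁻⁶ mol.
Product: Φ × n_abs = 0.134 × 9.033×10⁻⁶ = 1.210×10⁻⁶ mol.
As a count: 1.210×10⁻⁶ × 6.022×10²³ = 7.29×10¹⁷.

7.29×10¹⁷ molecules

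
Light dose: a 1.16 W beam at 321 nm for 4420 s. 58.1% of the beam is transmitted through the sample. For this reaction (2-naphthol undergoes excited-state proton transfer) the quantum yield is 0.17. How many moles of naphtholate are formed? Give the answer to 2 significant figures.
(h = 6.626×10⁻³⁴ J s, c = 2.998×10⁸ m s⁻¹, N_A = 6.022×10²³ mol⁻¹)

Photon energy at 321 nm: hc/λ = (6.626×10⁻³⁴)(2.998×10⁸)/(321×10⁻⁹) = 6.188×10⁻¹⁹ J.
Energy delivered: (1.16 W)(4420 s) = 5127 J.
Photons incident: 5127 / 6.188×10⁻¹⁹ = 8.285×10²¹, i.e. 8.285×10²¹/6.022×10²³ = 0.01376 mol.
Fraction absorbed: 1 − 58.1/100 = 0.4190.
Photons absorbed: 0.4190 × 0.01376 = 0.005765 mol.
Product: Φ × n_abs = 0.17 × 0.005765 = 9.801×10⁻⁴ mol.

9.8×10⁻⁴ mol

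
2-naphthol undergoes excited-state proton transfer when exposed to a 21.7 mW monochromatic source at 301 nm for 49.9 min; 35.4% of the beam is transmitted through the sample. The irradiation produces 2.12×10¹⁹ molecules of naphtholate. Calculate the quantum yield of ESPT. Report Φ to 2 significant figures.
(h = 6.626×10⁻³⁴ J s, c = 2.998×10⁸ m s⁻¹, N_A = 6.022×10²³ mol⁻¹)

Product: 2.12×10¹⁹ / 6.022×10²³ = 3.520×10⁻⁵ mol.
Photon energy at 301 nm: hc/λ = (6.626×10⁻³⁴)(2.998×10⁸)/(301×10⁻⁹) = 6.600×10⁻¹⁹ J.
Energy delivered: (21.7 mW)(2994 s) = 64.97 J.
Photons incident: 64.97 / 6.600×10⁻¹⁹ = 9.844×10¹⁹, i.e. 9.844×10¹⁹/6.022×10²³ = 1.635×10⁻⁴ mol.
Fraction absorbed: 1 − 35.4/100 = 0.6460.
Photons absorbed: 0.6460 × 1.635×10⁻⁴ = 1.056×10⁻⁴ mol.
Φ = 3.520×10⁻⁵ mol / 1.056×10⁻⁴ mol photons = 0.33.

Φ = 0.33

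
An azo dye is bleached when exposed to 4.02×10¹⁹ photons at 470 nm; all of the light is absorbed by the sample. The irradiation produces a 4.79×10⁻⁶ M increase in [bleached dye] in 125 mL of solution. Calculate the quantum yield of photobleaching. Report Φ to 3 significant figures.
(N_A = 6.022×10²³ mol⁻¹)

Product: (4.79×10⁻⁶ M)(0.125 L) = 5.988×10⁻⁷ mol.
Moles of photons: 4.02×10¹⁹ / 6.022×10²³ = 6.676×10⁻⁵ mol.
Φ = 5.988×10⁻⁷ mol / 6.676×10⁻⁵ mol photons = 0.00897.

Φ = 0.00897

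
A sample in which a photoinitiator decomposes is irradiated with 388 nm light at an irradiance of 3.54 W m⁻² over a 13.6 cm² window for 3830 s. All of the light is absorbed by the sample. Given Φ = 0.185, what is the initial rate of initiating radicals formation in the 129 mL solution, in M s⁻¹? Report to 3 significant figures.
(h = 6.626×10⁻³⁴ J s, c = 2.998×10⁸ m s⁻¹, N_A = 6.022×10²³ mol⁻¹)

Photon energy at 388 nm: hc/λ = (6.626×10⁻³⁴)(2.998×10⁸)/(388×10⁻⁹) = 5.120×10⁻¹⁹ J.
Energy delivered: (3.54 W m⁻²)(13.6×10⁻⁴ m²)(3830 s) = 18.44 J.
Photons incident: 18.44 / 5.120×10⁻¹⁹ = 3.602×10¹⁹, i.e. 3.602×10¹⁹/6.022×10²³ = 5.981×10⁻⁵ mol.
Product formed: 0.185 × 5.981×10⁻⁵ = 1.106×10⁻⁵ mol.
Rate: 1.106×10⁻⁵ mol / (3830 s × 0.129 L) = 2.24×10⁻⁸ M s⁻¹.

2.24×10⁻⁸ M s⁻¹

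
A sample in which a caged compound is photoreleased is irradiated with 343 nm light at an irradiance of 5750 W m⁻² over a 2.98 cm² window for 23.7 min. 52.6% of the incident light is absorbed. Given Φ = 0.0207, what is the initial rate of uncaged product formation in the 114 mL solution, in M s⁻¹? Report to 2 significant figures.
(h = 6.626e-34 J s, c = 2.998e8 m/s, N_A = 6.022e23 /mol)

4.7e-7 M s⁻¹

Photon energy at 343 nm: hc/λ = (6.626e-34)(2.998e8)/(343e-9) = 5.791e-19 J.
Energy delivered: (5750 W m⁻²)(2.98e-4 m²)(1422 s) = 2437 J.
Photons incident: 2437 / 5.791e-19 = 4.208e21, i.e. 4.208e21/6.022e23 = 0.006988 mol.
Photons absorbed: 0.526 × 0.006988 = 0.003676 mol.
Product formed: 0.0207 × 0.003676 = 7.609e-5 mol.
Rate: 7.609e-5 mol / (1422 s × 0.114 L) = 4.7e-7 M s⁻¹.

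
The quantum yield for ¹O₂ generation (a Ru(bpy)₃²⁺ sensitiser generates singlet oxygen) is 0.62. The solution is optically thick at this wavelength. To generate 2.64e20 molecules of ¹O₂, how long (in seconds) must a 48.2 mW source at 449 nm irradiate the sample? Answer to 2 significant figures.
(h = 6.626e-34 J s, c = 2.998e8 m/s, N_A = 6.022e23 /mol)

t ≈ 3900 s

Product: 2.64e20 / 6.022e23 = 4.384e-4 mol.
Photons that must be absorbed: 4.384e-4 / 0.62 = 7.071e-4 mol.
Photon energy: hc/λ = 4.424e-19 J; per mole, 2.664e5 J mol⁻¹.
Energy required: 7.071e-4 × 2.664e5 = 188.4 J.
Time: 188.4 J / 0.0482 W = 3900 s.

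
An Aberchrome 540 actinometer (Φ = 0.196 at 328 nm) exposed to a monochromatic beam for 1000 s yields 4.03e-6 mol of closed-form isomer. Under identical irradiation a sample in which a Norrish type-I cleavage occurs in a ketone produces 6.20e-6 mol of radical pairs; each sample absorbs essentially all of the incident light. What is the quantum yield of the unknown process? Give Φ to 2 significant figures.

Photons absorbed by the actinometer: 4.03e-6 / 0.196 = 2.056e-5 mol.
Φ(unknown) = 6.20e-6 / 2.056e-5 = 0.30.

Φ = 0.30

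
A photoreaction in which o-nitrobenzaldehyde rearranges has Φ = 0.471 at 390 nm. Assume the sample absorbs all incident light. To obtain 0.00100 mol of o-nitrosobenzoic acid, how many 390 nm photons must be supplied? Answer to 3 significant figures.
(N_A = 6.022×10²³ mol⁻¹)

Photons that must be absorbed: 0.00100 / 0.471 = 0.002123 mol.
Photon count: 0.002123 × 6.022×10²³ = 1.28×10²¹.

1.28×10²¹ photons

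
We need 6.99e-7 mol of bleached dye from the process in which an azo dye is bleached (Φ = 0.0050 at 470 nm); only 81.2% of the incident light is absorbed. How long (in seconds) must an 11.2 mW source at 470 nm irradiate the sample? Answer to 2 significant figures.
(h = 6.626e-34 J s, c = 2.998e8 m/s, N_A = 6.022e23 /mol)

Photons that must be absorbed: 6.99e-7 / 0.0050 = 1.398e-4 mol.
Incident photons needed: 1.398e-4 / 0.812 = 1.722e-4 mol.
Photon energy: hc/λ = 4.227e-19 J; per mole, 2.545e5 J mol⁻¹.
Energy required: 1.722e-4 × 2.545e5 = 43.82 J.
Time: 43.82 J / 0.0112 W = 3900 s.

t ≈ 3900 s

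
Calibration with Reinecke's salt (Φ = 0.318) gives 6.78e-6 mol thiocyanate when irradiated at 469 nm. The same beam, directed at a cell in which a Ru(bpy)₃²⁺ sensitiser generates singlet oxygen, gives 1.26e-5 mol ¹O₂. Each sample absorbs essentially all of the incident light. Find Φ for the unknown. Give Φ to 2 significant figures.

Φ = 0.59

Photons absorbed by the actinometer: 6.78e-6 / 0.318 = 2.132e-5 mol.
Φ(unknown) = 1.26e-5 / 2.132e-5 = 0.59.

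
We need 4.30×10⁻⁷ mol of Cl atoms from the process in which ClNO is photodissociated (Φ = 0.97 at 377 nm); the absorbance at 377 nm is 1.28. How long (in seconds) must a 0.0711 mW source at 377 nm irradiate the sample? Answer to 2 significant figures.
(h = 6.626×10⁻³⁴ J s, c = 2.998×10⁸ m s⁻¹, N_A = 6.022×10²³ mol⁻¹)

t ≈ 2100 s

Photons that must be absorbed: 4.30×10⁻⁷ / 0.97 = 4.433×10⁻⁷ mol.
Fraction absorbed: 1 − 10^(−1.28) = 0.9475.
Incident photons needed: 4.433×10⁻⁷ / 0.9475 = 4.679×10⁻⁷ mol.
Photon energy: hc/λ = 5.269×10⁻¹⁹ J; per mole, 3.173×10⁵ J mol⁻¹.
Energy required: 4.679×10⁻⁷ × 3.173×10⁵ = 0.1485 J.
Time: 0.1485 J / 7.11e-05 W = 2100 s.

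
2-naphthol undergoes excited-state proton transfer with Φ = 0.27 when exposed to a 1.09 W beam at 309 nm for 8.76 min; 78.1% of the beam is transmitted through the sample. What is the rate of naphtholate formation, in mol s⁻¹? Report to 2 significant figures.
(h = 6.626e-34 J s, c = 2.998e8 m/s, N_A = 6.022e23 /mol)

1.7e-7 mol s⁻¹

Photon energy at 309 nm: hc/λ = (6.626e-34)(2.998e8)/(309e-9) = 6.429e-19 J.
Energy delivered: (1.09 W)(525.6 s) = 572.9 J.
Photons incident: 572.9 / 6.429e-19 = 8.911e20, i.e. 8.911e20/6.022e23 = 0.001480 mol.
Fraction absorbed: 1 − 78.1/100 = 0.2190.
Photons absorbed: 0.2190 × 0.001480 = 3.241e-4 mol.
Product formed: 0.27 × 3.241e-4 = 8.751e-5 mol.
Rate: 8.751e-5 / 525.6 s = 1.7e-7 mol s⁻¹.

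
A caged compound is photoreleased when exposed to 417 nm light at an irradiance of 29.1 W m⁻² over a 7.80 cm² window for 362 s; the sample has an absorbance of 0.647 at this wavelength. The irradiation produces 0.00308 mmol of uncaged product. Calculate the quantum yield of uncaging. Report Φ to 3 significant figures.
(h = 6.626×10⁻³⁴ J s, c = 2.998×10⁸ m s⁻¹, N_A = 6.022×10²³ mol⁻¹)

Φ = 0.139

Product: 0.00308 mmol = 3.08×10⁻⁶ mol.
Photon energy at 417 nm: hc/λ = (6.626×10⁻³⁴)(2.998×10⁸)/(417×10⁻⁹) = 4.764×10⁻¹⁹ J.
Energy delivered: (29.1 W m⁻²)(7.80×10⁻⁴ m²)(362 s) = 8.217 J.
Photons incident: 8.217 / 4.764×10⁻¹⁹ = 1.725×10¹⁹, i.e. 1.725×10¹⁹/6.022×10²³ = 2.864×10⁻⁵ mol.
Fraction absorbed: 1 − 10^(−0.647) = 0.7746.
Photons absorbed: 0.7746 × 2.864×10⁻⁵ = 2.218×10⁻⁵ mol.
Φ = 3.08×10⁻⁶ mol / 2.218×10⁻⁵ mol photons = 0.139.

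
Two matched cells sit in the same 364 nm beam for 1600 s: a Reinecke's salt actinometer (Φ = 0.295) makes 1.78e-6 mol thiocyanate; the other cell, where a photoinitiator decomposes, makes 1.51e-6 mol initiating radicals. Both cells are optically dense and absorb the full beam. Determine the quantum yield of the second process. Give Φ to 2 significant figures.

Φ = 0.25

Photons absorbed by the actinometer: 1.78e-6 / 0.295 = 6.034e-6 mol.
Φ(unknown) = 1.51e-6 / 6.034e-6 = 0.25.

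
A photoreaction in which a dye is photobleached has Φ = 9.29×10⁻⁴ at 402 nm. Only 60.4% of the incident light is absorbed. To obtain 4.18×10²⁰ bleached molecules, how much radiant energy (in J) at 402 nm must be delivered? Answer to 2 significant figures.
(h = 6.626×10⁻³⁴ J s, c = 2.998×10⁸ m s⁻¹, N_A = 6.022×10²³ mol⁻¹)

3.7×10⁵ J

Product: 4.18×10²⁰ / 6.022×10²³ = 6.941×10⁻⁴ mol.
Photons that must be absorbed: 6.941×10⁻⁴ / 9.29×10⁻⁴ = 0.7471 mol.
Incident photons needed: 0.7471 / 0.604 = 1.237 mol.
Photon energy: hc/λ = 4.941×10⁻¹⁹ J; per mole, 2.975×10⁵ J mol⁻¹.
Energy required: 1.237 × 2.975×10⁵ = 3.7×10⁵ J.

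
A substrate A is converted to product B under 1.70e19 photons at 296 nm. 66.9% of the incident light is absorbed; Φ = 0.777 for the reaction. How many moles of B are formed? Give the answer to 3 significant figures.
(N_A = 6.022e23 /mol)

Moles of photons: 1.70e19 / 6.022e23 = 2.823e-5 mol.
Photons absorbed: 0.669 × 2.823e-5 = 1.889e-5 mol.
Product: Φ × n_abs = 0.777 × 1.889e-5 = 1.468e-5 mol.

1.47e-5 mol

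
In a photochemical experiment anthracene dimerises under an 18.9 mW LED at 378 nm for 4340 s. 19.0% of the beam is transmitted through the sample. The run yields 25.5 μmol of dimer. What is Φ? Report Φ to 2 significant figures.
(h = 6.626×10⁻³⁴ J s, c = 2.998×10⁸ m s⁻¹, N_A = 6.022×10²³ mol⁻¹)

Φ = 0.12

Product: 25.5 μmol = 2.55×10⁻⁵ mol.
Photon energy at 378 nm: hc/λ = (6.626×10⁻³⁴)(2.998×10⁸)/(378×10⁻⁹) = 5.255×10⁻¹⁹ J.
Energy delivered: (18.9 mW)(4340 s) = 82.03 J.
Photons incident: 82.03 / 5.255×10⁻¹⁹ = 1.561×10²⁰, i.e. 1.561×10²⁰/6.022×10²³ = 2.592×10⁻⁴ mol.
Fraction absorbed: 1 − 19.0/100 = 0.8100.
Photons absorbed: 0.8100 × 2.592×10⁻⁴ = 2.100×10⁻⁴ mol.
Φ = 2.55×10⁻⁵ mol / 2.100×10⁻⁴ mol photons = 0.12.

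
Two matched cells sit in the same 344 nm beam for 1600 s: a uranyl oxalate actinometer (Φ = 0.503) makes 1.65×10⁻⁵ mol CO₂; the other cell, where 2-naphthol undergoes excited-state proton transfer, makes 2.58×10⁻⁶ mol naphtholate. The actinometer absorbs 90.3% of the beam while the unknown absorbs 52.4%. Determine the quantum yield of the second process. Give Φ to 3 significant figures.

Φ = 0.136

Photons absorbed by the actinometer: 1.65×10⁻⁵ / 0.503 = 3.280×10⁻⁵ mol.
Incident flux: 3.280×10⁻⁵ / 0.903 = 3.632×10⁻⁵ einstein.
Absorbed by unknown: 0.524 × 3.632×10⁻⁵ = 1.903×10⁻⁵ mol.
Φ(unknown) = 2.58×10⁻⁶ / 1.903×10⁻⁵ = 0.136.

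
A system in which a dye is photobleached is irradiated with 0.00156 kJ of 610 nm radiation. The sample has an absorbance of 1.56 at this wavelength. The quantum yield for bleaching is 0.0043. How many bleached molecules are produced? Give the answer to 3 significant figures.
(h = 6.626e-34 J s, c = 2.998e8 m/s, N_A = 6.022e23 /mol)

Photon energy at 610 nm: hc/λ = (6.626e-34)(2.998e8)/(610e-9) = 3.257e-19 J.
Incident energy: 0.00156 kJ = 1.56 J.
Photons incident: 1.56 / 3.257e-19 = 4.790e18, i.e. 4.790e18/6.022e23 = 7.954e-6 mol.
Fraction absorbed: 1 − 10^(−1.56) = 0.9725.
Photons absorbed: 0.9725 × 7.954e-6 = 7.735e-6 mol.
Product: Φ × n_abs = 0.0043 × 7.735e-6 = 3.326e-8 mol.
As a count: 3.326e-8 × 6.022e23 = 2.00e16.

2.00e16 bleached molecules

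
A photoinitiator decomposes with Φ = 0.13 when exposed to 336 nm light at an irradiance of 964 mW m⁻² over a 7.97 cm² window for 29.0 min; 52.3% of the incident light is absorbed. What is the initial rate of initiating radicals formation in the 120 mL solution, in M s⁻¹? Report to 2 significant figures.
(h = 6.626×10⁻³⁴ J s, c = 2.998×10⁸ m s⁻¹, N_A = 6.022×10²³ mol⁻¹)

1.2×10⁻⁹ M s⁻¹

Photon energy at 336 nm: hc/λ = (6.626×10⁻³⁴)(2.998×10⁸)/(336×10⁻⁹) = 5.912×10⁻¹⁹ J.
Energy delivered: (964 mW m⁻²)(7.97×10⁻⁴ m²)(1740 s) = 1.337 J.
Photons incident: 1.337 / 5.912×10⁻¹⁹ = 2.262×10¹⁸, i.e. 2.262×10¹⁸/6.022×10²³ = 3.756×10⁻⁶ mol.
Photons absorbed: 0.523 × 3.756×10⁻⁶ = 1.964×10⁻⁶ mol.
Product formed: 0.13 × 1.964×10⁻⁶ = 2.553×10⁻⁷ mol.
Rate: 2.553×10⁻⁷ mol / (1740 s × 0.12 L) = 1.2×10⁻⁹ M s⁻¹.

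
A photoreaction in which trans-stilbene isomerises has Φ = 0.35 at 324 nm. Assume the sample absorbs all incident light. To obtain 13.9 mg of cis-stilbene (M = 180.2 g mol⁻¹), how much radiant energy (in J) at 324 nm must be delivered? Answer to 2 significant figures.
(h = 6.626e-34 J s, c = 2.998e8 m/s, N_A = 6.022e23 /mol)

Product: 13.9 mg / 180.2 g mol⁻¹ = 7.714e-5 mol.
Photons that must be absorbed: 7.714e-5 / 0.35 = 2.204e-4 mol.
Photon energy: hc/λ = 6.131e-19 J; per mole, 3.692e5 J mol⁻¹.
Energy required: 2.204e-4 × 3.692e5 = 81 J.

81 J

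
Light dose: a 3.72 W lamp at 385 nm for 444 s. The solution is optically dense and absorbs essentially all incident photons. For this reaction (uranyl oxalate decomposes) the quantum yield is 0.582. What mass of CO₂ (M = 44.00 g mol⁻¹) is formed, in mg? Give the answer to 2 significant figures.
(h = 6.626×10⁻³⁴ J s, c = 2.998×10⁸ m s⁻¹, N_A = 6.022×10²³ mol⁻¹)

Photon energy at 385 nm: hc/λ = (6.626×10⁻³⁴)(2.998×10⁸)/(385×10⁻⁹) = 5.160×10⁻¹⁹ J.
Energy delivered: (3.72 W)(444 s) = 1652 J.
Photons incident: 1652 / 5.160×10⁻¹⁹ = 3.202×10²¹, i.e. 3.202×10²¹/6.022×10²³ = 0.005317 mol.
Product: Φ × n_abs = 0.582 × 0.005317 = 0.003094 mol.
Mass: 0.003094 × 44.00 = 0.1361 g = 140 mg.

140 mg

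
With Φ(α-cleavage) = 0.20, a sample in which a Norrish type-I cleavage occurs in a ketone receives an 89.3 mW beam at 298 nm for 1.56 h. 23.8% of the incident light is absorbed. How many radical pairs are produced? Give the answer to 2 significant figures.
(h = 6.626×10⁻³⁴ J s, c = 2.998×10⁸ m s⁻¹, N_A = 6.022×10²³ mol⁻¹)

3.6×10¹⁹ radical pairs

Photon energy at 298 nm: hc/λ = (6.626×10⁻³⁴)(2.998×10⁸)/(298×10⁻⁹) = 6.666×10⁻¹⁹ J.
Energy delivered: (89.3 mW)(5616 s) = 501.5 J.
Photons incident: 501.5 / 6.666×10⁻¹⁹ = 7.523×10²⁰, i.e. 7.523×10²⁰/6.022×10²³ = 0.001249 mol.
Photons absorbed: 0.238 × 0.001249 = 2.973×10⁻⁴ mol.
Product: Φ × n_abs = 0.20 × 2.973×10⁻⁴ = 5.946×10⁻⁵ mol.
As a count: 5.946×10⁻⁵ × 6.022×10²³ = 3.6×10¹⁹.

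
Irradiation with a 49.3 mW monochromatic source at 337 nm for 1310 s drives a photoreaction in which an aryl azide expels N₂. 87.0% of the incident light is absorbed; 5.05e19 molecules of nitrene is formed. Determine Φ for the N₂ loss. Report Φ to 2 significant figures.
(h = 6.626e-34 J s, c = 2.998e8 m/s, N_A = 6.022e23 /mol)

Product: 5.05e19 / 6.022e23 = 8.386e-5 mol.
Photon energy at 337 nm: hc/λ = (6.626e-34)(2.998e8)/(337e-9) = 5.895e-19 J.
Energy delivered: (49.3 mW)(1310 s) = 64.58 J.
Photons incident: 64.58 / 5.895e-19 = 1.096e20, i.e. 1.096e20/6.022e23 = 1.820e-4 mol.
Photons absorbed: 0.870 × 1.820e-4 = 1.583e-4 mol.
Φ = 8.386e-5 mol / 1.583e-4 mol photons = 0.53.

Φ = 0.53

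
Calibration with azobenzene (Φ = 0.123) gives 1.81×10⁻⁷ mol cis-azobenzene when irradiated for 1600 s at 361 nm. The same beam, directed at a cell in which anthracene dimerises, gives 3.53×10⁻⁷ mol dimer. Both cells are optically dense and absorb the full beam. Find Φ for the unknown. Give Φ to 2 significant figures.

Φ = 0.24

Photons absorbed by the actinometer: 1.81×10⁻⁷ / 0.123 = 1.472×10⁻⁶ mol.
Φ(unknown) = 3.53×10⁻⁷ / 1.472×10⁻⁶ = 0.24.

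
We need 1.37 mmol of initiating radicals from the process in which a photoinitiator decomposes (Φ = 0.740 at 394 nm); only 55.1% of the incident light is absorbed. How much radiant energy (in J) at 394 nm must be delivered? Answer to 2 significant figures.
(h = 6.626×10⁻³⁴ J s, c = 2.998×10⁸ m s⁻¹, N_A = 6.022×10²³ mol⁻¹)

1000 J

Product: 1.37 mmol = 0.00137 mol.
Photons that must be absorbed: 0.00137 / 0.740 = 0.001851 mol.
Incident photons needed: 0.001851 / 0.551 = 0.003359 mol.
Photon energy: hc/λ = 5.042×10⁻¹⁹ J; per mole, 3.036×10⁵ J mol⁻¹.
Energy required: 0.003359 × 3.036×10⁵ = 1000 J.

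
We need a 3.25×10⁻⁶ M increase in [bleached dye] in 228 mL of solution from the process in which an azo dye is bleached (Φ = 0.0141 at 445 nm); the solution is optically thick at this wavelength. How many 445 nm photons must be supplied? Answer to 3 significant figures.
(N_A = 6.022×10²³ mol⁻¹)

Product: (3.25×10⁻⁶ M)(0.228 L) = 7.410×10⁻⁷ mol.
Photons that must be absorbed: 7.410×10⁻⁷ / 0.0141 = 5.255×10⁻⁵ mol.
Photon count: 5.255×10⁻⁵ × 6.022×10²³ = 3.16×10¹⁹.

3.16×10¹⁹ photons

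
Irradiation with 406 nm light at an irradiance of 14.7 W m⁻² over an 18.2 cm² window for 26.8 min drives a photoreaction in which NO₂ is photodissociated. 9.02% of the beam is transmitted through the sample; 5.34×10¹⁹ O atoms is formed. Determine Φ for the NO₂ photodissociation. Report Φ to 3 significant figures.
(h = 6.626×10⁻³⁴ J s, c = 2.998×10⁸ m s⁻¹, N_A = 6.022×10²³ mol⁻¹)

Φ = 0.668

Product: 5.34×10¹⁹ / 6.022×10²³ = 8.867×10⁻⁵ mol.
Photon energy at 406 nm: hc/λ = (6.626×10⁻³⁴)(2.998×10⁸)/(406×10⁻⁹) = 4.893×10⁻¹⁹ J.
Energy delivered: (14.7 W m⁻²)(18.2×10⁻⁴ m²)(1608 s) = 43.02 J.
Photons incident: 43.02 / 4.893×10⁻¹⁹ = 8.792×10¹⁹, i.e. 8.792×10¹⁹/6.022×10²³ = 1.460×10⁻⁴ mol.
Fraction absorbed: 1 − 9.02/100 = 0.9098.
Photons absorbed: 0.9098 × 1.460×10⁻⁴ = 1.328×10⁻⁴ mol.
Φ = 8.867×10⁻⁵ mol / 1.328×10⁻⁴ mol photons = 0.668.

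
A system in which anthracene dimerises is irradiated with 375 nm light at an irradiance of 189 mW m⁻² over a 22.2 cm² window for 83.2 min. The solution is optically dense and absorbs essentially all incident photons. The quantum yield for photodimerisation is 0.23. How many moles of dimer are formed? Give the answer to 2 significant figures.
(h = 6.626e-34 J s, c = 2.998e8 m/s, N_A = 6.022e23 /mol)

1.5e-6 mol

Photon energy at 375 nm: hc/λ = (6.626e-34)(2.998e8)/(375e-9) = 5.297e-19 J.
Energy delivered: (189 mW m⁻²)(22.2e-4 m²)(4992 s) = 2.095 J.
Photons incident: 2.095 / 5.297e-19 = 3.955e18, i.e. 3.955e18/6.022e23 = 6.568e-6 mol.
Product: Φ × n_abs = 0.23 × 6.568e-6 = 1.511e-6 mol.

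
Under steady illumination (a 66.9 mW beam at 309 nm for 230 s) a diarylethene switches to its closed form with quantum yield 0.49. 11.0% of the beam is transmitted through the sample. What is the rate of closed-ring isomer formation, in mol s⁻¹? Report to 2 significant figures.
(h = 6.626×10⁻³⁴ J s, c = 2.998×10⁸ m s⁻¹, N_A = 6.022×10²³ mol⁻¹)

7.5×10⁻⁸ mol s⁻¹

Photon energy at 309 nm: hc/λ = (6.626×10⁻³⁴)(2.998×10⁸)/(309×10⁻⁹) = 6.429×10⁻¹⁹ J.
Energy delivered: (66.9 mW)(230 s) = 15.39 J.
Photons incident: 15.39 / 6.429×10⁻¹⁹ = 2.394×10¹⁹, i.e. 2.394×10¹⁹/6.022×10²³ = 3.975×10⁻⁵ mol.
Fraction absorbed: 1 − 11.0/100 = 0.8900.
Photons absorbed: 0.8900 × 3.975×10⁻⁵ = 3.538×10⁻⁵ mol.
Product formed: 0.49 × 3.538×10⁻⁵ = 1.734×10⁻⁵ mol.
Rate: 1.734×10⁻⁵ / 230 s = 7.5×10⁻⁸ mol s⁻¹.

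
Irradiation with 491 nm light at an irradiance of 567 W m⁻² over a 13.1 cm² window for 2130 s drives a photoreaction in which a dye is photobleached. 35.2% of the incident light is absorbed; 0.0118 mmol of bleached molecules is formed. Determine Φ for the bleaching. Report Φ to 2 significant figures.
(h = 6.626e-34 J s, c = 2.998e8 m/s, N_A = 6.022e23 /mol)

Product: 0.0118 mmol = 1.18e-5 mol.
Photon energy at 491 nm: hc/λ = (6.626e-34)(2.998e8)/(491e-9) = 4.046e-19 J.
Energy delivered: (567 W m⁻²)(13.1e-4 m²)(2130 s) = 1582 J.
Photons incident: 1582 / 4.046e-19 = 3.910e21, i.e. 3.910e21/6.022e23 = 0.006493 mol.
Photons absorbed: 0.352 × 0.006493 = 0.002286 mol.
Φ = 1.18e-5 mol / 0.002286 mol photons = 0.0052.

Φ = 0.0052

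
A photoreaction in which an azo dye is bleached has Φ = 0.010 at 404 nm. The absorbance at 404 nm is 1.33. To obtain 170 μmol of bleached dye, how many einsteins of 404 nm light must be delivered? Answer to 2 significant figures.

Product: 170 μmol = 1.70×10⁻⁴ mol.
Photons that must be absorbed: 1.70×10⁻⁴ / 0.010 = 0.01700 mol.
Fraction absorbed: 1 − 10^(−1.33) = 0.9532.
Incident photons needed: 0.01700 / 0.9532 = 0.01783 mol.

0.018 einstein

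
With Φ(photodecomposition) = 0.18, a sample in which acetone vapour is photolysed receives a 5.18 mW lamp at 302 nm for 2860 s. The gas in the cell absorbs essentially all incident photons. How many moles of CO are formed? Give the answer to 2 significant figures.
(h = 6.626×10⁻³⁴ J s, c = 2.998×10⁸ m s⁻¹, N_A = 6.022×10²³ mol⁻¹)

Photon energy at 302 nm: hc/λ = (6.626×10⁻³⁴)(2.998×10⁸)/(302×10⁻⁹) = 6.578×10⁻¹⁹ J.
Energy delivered: (5.18 mW)(2860 s) = 14.81 J.
Photons incident: 14.81 / 6.578×10⁻¹⁹ = 2.251×10¹⁹, i.e. 2.251×10¹⁹/6.022×10²³ = 3.738×10⁻⁵ mol.
Product: Φ × n_abs = 0.18 × 3.738×10⁻⁵ = 6.728×10⁻⁶ mol.

6.7×10⁻⁶ mol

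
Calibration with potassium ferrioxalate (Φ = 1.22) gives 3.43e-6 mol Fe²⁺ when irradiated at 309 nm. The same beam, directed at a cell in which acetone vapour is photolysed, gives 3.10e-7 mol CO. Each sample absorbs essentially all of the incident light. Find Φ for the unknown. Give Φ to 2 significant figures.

Photons absorbed by the actinometer: 3.43e-6 / 1.22 = 2.811e-6 mol.
Φ(unknown) = 3.10e-7 / 2.811e-6 = 0.11.

Φ = 0.11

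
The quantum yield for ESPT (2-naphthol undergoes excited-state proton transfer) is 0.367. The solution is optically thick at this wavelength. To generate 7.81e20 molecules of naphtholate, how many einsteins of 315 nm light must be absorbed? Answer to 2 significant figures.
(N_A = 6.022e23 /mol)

0.0035 einstein

Product: 7.81e20 / 6.022e23 = 0.001297 mol.
Photons that must be absorbed: 0.001297 / 0.367 = 0.003534 mol.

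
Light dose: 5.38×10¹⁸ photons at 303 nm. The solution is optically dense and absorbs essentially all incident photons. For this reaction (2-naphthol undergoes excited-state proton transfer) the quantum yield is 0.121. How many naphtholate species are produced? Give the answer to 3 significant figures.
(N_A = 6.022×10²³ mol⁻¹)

6.51×10¹⁷ species

Moles of photons: 5.38×10¹⁸ / 6.022×10²³ = 8.934×10⁻⁶ mol.
Product: Φ × n_abs = 0.121 × 8.934×10⁻⁶ = 1.081×10⁻⁶ mol.
As a count: 1.081×10⁻⁶ × 6.022×10²³ = 6.51×10¹⁷.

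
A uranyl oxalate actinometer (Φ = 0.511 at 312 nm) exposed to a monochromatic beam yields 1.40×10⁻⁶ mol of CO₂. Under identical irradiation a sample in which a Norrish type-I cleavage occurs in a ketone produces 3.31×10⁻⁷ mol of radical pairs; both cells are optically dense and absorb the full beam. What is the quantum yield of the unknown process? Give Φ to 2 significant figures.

Photons absorbed by the actinometer: 1.40×10⁻⁶ / 0.511 = 2.740×10⁻⁶ mol.
Φ(unknown) = 3.31×10⁻⁷ / 2.740×10⁻⁶ = 0.12.

Φ = 0.12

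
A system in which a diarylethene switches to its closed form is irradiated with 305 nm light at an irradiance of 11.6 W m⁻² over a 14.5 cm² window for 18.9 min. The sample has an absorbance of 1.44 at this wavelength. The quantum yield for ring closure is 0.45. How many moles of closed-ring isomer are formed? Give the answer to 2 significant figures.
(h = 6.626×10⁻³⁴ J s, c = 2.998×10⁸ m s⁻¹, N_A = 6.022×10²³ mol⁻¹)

Photon energy at 305 nm: hc/λ = (6.626×10⁻³⁴)(2.998×10⁸)/(305×10⁻⁹) = 6.513×10⁻¹⁹ J.
Energy delivered: (11.6 W m⁻²)(14.5×10⁻⁴ m²)(1134 s) = 19.07 J.
Photons incident: 19.07 / 6.513×10⁻¹⁹ = 2.928×10¹⁹, i.e. 2.928×10¹⁹/6.022×10²³ = 4.862×10⁻⁵ mol.
Fraction absorbed: 1 − 10^(−1.44) = 0.9637.
Photons absorbed: 0.9637 × 4.862×10⁻⁵ = 4.686×10⁻⁵ mol.
Product: Φ × n_abs = 0.45 × 4.686×10⁻⁵ = 2.109×10⁻⁵ mol.

2.1×10⁻⁵ mol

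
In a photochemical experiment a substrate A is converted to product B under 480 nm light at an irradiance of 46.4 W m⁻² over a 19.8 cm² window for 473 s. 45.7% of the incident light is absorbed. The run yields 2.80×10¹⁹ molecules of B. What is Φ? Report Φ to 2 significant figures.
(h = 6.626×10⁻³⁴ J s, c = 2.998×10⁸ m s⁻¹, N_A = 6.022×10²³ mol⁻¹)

Φ = 0.58

Product: 2.80×10¹⁹ / 6.022×10²³ = 4.650×10⁻⁵ mol.
Photon energy at 480 nm: hc/λ = (6.626×10⁻³⁴)(2.998×10⁸)/(480×10⁻⁹) = 4.138×10⁻¹⁹ J.
Energy delivered: (46.4 W m⁻²)(19.8×10⁻⁴ m²)(473 s) = 43.46 J.
Photons incident: 43.46 / 4.138×10⁻¹⁹ = 1.050×10²⁰, i.e. 1.050×10²⁰/6.022×10²³ = 1.744×10⁻⁴ mol.
Photons absorbed: 0.457 × 1.744×10⁻⁴ = 7.970×10⁻⁵ mol.
Φ = 4.650×10⁻⁵ mol / 7.970×10⁻⁵ mol photons = 0.58.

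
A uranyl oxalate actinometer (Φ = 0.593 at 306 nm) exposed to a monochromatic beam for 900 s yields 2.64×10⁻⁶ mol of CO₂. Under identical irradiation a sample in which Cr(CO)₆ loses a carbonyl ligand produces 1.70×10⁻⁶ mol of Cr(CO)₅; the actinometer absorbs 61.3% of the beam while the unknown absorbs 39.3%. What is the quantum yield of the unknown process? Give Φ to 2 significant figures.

Φ = 0.60

Photons absorbed by the actinometer: 2.64×10⁻⁶ / 0.593 = 4.452×10⁻⁶ mol.
Incident flux: 4.452×10⁻⁶ / 0.613 = 7.263×10⁻⁶ einstein.
Absorbed by unknown: 0.393 × 7.263×10⁻⁶ = 2.854×10⁻⁶ mol.
Φ(unknown) = 1.70×10⁻⁶ / 2.854×10⁻⁶ = 0.60.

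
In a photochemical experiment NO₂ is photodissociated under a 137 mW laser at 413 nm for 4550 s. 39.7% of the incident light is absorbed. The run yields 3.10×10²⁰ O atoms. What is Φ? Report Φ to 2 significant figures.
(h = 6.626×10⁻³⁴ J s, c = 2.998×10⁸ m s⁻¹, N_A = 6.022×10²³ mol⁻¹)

Product: 3.10×10²⁰ / 6.022×10²³ = 5.148×10⁻⁴ mol.
Photon energy at 413 nm: hc/λ = (6.626×10⁻³⁴)(2.998×10⁸)/(413×10⁻⁹) = 4.810×10⁻¹⁹ J.
Energy delivered: (137 mW)(4550 s) = 623.4 J.
Photons incident: 623.4 / 4.810×10⁻¹⁹ = 1.296×10²¹, i.e. 1.296×10²¹/6.022×10²³ = 0.002152 mol.
Photons absorbed: 0.397 × 0.002152 = 8.543×10⁻⁴ mol.
Φ = 5.148×10⁻⁴ mol / 8.543×10⁻⁴ mol photons = 0.60.

Φ = 0.60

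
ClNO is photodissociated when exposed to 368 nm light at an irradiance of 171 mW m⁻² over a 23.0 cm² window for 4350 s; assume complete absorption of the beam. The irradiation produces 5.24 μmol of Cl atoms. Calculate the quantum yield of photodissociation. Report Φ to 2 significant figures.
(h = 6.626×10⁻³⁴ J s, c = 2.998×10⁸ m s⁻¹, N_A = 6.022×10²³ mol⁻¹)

Product: 5.24 μmol = 5.24×10⁻⁶ mol.
Photon energy at 368 nm: hc/λ = (6.626×10⁻³⁴)(2.998×10⁸)/(368×10⁻⁹) = 5.398×10⁻¹⁹ J.
Energy delivered: (171 mW m⁻²)(23.0×10⁻⁴ m²)(4350 s) = 1.711 J.
Photons incident: 1.711 / 5.398×10⁻¹⁹ = 3.170×10¹⁸, i.e. 3.170×10¹⁸/6.022×10²³ = 5.264×10⁻⁶ mol.
Φ = 5.24×10⁻⁶ mol / 5.264×10⁻⁶ mol photons = 1.0.

Φ = 1.0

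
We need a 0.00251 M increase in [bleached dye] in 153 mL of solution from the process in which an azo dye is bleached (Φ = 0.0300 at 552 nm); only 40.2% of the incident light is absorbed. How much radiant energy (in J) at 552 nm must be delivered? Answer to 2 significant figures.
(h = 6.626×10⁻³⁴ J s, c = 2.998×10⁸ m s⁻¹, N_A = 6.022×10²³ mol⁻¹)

6900 J

Product: (0.00251 M)(0.153 L) = 3.840×10⁻⁴ mol.
Photons that must be absorbed: 3.840×10⁻⁴ / 0.0300 = 0.01280 mol.
Incident photons needed: 0.01280 / 0.402 = 0.03184 mol.
Photon energy: hc/λ = 3.599×10⁻¹⁹ J; per mole, 2.167×10⁵ J mol⁻¹.
Energy required: 0.03184 × 2.167×10⁵ = 6900 J.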